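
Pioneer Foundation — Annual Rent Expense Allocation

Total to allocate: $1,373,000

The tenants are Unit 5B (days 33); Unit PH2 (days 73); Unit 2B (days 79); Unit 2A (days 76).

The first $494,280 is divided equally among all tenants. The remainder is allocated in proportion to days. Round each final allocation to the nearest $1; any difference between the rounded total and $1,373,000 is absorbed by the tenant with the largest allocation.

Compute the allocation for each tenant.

Unit 5B: $234,673 · Unit PH2: $369,342 · Unit 2B: $389,543 · Unit 2A: $379,442

Equal tier: $494,280 ÷ 4 = $123,570 apiece.
Remainder $878,720 by days (total 261): Unit 5B 111,102.53 → $111,103; Unit PH2 245,772.26 → $245,772; Unit 2B 265,972.72 → $265,973; Unit 2A 255,872.49 → $255,872.
Totals: Unit 5B $123,570 + $111,103 = $234,673; Unit PH2 $123,570 + $245,772 = $369,342; Unit 2B $123,570 + $265,973 = $389,543; Unit 2A $123,570 + $255,872 = $379,442.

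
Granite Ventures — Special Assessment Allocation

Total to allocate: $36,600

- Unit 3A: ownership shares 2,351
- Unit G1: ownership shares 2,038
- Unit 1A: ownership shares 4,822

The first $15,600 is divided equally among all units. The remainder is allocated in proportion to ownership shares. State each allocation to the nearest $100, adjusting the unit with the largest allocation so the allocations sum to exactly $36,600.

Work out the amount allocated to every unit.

Unit 3A: $10,600 · Unit G1: $9,800 · Unit 1A: $16,200

First tranche $15,600 split equally: $5,200 each.
Remainder $21,000 by ownership shares (total 9,211): Unit 3A 5,360.00 → $5,400; Unit G1 4,646.40 → $4,600; Unit 1A 10,993.59 → $11,000.
Totals: Unit 3A $5,200 + $5,400 = $10,600; Unit G1 $5,200 + $4,600 = $9,800; Unit 1A $5,200 + $11,000 = $16,200.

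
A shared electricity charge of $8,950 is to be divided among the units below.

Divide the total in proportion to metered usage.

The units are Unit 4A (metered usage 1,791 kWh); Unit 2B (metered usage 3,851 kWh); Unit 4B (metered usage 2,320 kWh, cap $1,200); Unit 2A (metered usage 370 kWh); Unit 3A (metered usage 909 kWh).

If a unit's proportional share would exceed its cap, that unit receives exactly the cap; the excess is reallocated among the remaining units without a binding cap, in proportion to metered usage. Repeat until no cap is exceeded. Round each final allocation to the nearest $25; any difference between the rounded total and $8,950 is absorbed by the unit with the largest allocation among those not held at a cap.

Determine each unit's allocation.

Total metered usage = 9,241.
Unconstrained shares: Unit 4A 1,734.60; Unit 2B 3,729.73; Unit 4B 2,246.94; Unit 2A 358.35; Unit 3A 880.38.
Cap binds for Unit 4B ($1,200); residual $7,750 reallocated over remaining metered usage 6,921.
Shares after redistribution: Unit 4A 2,005.53 → $2,000; Unit 2B 4,312.27 → $4,300; Unit 2A 414.32 → $425; Unit 3A 1,017.88 → $1,025.

Unit 4A: $2,000; Unit 2B: $4,300; Unit 4B: $1,200; Unit 2A: $425; Unit 3A: $1,025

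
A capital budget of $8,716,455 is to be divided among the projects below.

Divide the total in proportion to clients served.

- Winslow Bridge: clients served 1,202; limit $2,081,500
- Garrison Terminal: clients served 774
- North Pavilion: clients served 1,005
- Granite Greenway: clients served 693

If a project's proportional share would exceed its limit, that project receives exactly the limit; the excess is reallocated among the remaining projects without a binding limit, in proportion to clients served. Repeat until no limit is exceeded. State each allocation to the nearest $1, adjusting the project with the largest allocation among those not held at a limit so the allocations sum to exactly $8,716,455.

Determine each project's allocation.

Total clients served = 3,674.
Unconstrained shares: Winslow Bridge 2,851,709.01; Garrison Terminal 1,836,291.83; North Pavilion 2,384,332.41; Granite Greenway 1,644,121.75.
Held at cap: Winslow Bridge ($2,081,500); balance $6,634,955 reallocated over remaining clients served 2,472.
Shares after redistribution: Garrison Terminal 2,077,449.502 → $2,077,450; North Pavilion 2,697,463.501 → $2,697,464; Granite Greenway 1,860,042.00 → $1,860,042.
Rounding difference −$1 applied to North Pavilion → $2,697,463.

Winslow Bridge: $2,081,500; Garrison Terminal: $2,077,450; North Pavilion: $2,697,463; Granite Greenway: $1,860,042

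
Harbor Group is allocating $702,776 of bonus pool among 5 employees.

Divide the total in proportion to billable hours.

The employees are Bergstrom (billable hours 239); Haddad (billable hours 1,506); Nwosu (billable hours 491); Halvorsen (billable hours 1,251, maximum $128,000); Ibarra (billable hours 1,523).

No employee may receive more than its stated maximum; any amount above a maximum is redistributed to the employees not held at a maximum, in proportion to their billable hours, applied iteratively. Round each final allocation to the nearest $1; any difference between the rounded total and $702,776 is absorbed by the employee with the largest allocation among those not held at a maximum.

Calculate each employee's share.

Bergstrom: $36,545 | Haddad: $230,277 | Nwosu: $75,077 | Halvorsen: $128,000 | Ibarra: $232,877

Billable hours total: 5,010.
Unconstrained shares: Bergstrom 33,525.64; Haddad 211,253.62; Nwosu 68,874.85; Halvorsen 175,483.59; Ibarra 213,638.29.
Cap binds for Halvorsen ($128,000); balance $574,776 reallocated over remaining billable hours 3,759.
Redistributed shares: Bergstrom 36,544.68 → $36,545; Haddad 230,277.38 → $230,277; Nwosu 75,077.15 → $75,077; Ibarra 232,876.79 → $232,877.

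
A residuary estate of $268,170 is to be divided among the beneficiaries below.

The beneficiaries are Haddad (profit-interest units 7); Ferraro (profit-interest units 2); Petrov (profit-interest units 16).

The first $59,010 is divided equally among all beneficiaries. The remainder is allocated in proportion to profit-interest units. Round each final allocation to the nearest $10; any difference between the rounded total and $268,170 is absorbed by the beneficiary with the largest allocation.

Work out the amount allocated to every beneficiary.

Haddad: $78,230 | Ferraro: $36,400 | Petrov: $153,540

$59,010 shared equally gives $19,670 per beneficiary.
Remainder $209,160 by profit-interest units (total 25): Haddad 58,564.80 → $58,560; Ferraro 16,732.80 → $16,730; Petrov 133,862.40 → $133,860.
Rounding difference +$10 on remainder applied to Petrov.
Totals: Haddad $19,670 + $58,560 = $78,230; Ferraro $19,670 + $16,730 = $36,400; Petrov $19,670 + $133,870 = $153,540.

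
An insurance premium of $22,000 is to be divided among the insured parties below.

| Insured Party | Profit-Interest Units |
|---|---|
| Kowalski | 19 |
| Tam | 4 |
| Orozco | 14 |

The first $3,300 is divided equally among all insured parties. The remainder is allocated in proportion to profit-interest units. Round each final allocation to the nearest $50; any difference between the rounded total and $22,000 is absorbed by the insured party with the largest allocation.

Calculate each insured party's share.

Kowalski: $10,700; Tam: $3,100; Orozco: $8,200

$3,300 shared equally gives $1,100 per insured party.
Remainder $18,700 by profit-interest units (total 37): Kowalski 9,602.70 → $9,600; Tam 2,021.62 → $2,000; Orozco 7,075.68 → $7,100.
Totals: Kowalski $1,100 + $9,600 = $10,700; Tam $1,100 + $2,000 = $3,100; Orozco $1,100 + $7,100 = $8,200.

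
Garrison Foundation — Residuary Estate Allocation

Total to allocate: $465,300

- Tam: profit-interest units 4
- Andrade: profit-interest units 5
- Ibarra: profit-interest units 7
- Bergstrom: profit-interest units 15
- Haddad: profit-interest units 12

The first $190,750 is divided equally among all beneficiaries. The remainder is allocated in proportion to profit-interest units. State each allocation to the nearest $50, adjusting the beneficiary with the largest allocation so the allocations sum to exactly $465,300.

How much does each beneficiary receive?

Tam: $63,700 | Andrade: $70,050 | Ibarra: $82,850 | Bergstrom: $133,950 | Haddad: $114,750

Equal tier: $190,750 ÷ 5 = $38,150 apiece.
Remainder $274,550 by profit-interest units (total 43): Tam 25,539.53 → $25,550; Andrade 31,924.42 → $31,900; Ibarra 44,694.19 → $44,700; Bergstrom 95,773.26 → $95,750; Haddad 76,618.60 → $76,600.
Rounding difference +$50 on remainder applied to Bergstrom.
Totals: Tam $38,150 + $25,550 = $63,700; Andrade $38,150 + $31,900 = $70,050; Ibarra $38,150 + $44,700 = $82,850; Bergstrom $38,150 + $95,800 = $133,950; Haddad $38,150 + $76,600 = $114,750.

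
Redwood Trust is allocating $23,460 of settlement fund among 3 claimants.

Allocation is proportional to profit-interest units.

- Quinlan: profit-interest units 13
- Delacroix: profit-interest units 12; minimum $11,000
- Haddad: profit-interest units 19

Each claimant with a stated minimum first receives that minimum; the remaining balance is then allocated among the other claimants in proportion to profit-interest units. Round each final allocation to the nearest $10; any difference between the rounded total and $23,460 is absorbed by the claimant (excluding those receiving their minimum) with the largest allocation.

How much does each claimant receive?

Quinlan: $5,060 | Delacroix: $11,000 | Haddad: $7,400

Minimums first: Delacroix $11,000. Remaining pool $12,460.
Remaining pool split over remaining profit-interest units 32: Quinlan 5,061.88 → $5,060; Haddad 7,398.12 → $7,400.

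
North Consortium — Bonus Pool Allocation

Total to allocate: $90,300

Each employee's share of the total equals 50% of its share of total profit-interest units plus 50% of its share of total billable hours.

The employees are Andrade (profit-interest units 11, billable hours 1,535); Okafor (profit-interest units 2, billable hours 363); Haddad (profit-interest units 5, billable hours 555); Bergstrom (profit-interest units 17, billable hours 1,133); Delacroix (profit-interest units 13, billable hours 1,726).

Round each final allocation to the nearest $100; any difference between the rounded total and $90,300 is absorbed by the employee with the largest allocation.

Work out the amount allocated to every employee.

Andrade: $23,400 · Okafor: $5,000 · Haddad: $9,400 · Bergstrom: $25,600 · Delacroix: $26,900

Profit-interest units total 48; billable hours total 5,312.
Composite weights (50% profit-interest units + 50% billable hours): Andrade 0.2591; Okafor 0.0550; Haddad 0.1043; Bergstrom 0.2837; Delacroix 0.2979.
Proportional shares: Andrade 23,393.80; Okafor 4,966.61; Haddad 9,420.42; Bergstrom 25,620.70; Delacroix 26,898.48.
At nearest $100: Andrade $23,400; Okafor $5,000; Haddad $9,400; Bergstrom $25,600; Delacroix $26,900. Sum = $90,300.
Sum already equals the total — no adjustment.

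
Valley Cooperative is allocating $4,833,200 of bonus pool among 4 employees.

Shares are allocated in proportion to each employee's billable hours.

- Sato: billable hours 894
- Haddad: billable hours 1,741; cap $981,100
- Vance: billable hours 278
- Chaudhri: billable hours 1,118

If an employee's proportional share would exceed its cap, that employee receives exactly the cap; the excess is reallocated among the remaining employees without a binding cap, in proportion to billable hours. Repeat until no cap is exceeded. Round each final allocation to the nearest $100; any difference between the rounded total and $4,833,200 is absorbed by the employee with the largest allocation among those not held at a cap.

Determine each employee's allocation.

Sato: $1,503,800 · Haddad: $981,100 · Vance: $467,600 · Chaudhri: $1,880,700

Total billable hours = 4,031.
Proportional shares (ignoring caps): Sato 1,071,912.88; Haddad 2,087,472.39; Vance 333,324.14; Chaudhri 1,340,490.60.
Held at cap: Haddad ($981,100); residual $3,852,100 reallocated over remaining billable hours 2,290.
Remaining shares: Sato 1,503,832.93 → $1,503,800; Vance 467,634.85 → $467,600; Chaudhri 1,880,632.23 → $1,880,600.
Rounding difference +$100 applied to Chaudhri → $1,880,700.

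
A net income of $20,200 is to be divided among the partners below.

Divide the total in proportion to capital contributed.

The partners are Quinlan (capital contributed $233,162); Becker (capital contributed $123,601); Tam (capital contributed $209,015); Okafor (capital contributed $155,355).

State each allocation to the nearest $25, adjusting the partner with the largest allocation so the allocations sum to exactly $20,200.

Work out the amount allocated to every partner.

Quinlan: $6,550 · Becker: $3,450 · Tam: $5,850 · Okafor: $4,350

Sum of capital contributed: 721,133.
Unrounded shares: Quinlan 233,162/721,133 × $20,200 = 6,531.21; Becker 123,601/721,133 × $20,200 = 3,462.25; Tam 209,015/721,133 × $20,200 = 5,854.82; Okafor 155,355/721,133 × $20,200 = 4,351.72.
After rounding ($25): Quinlan $6,525; Becker $3,450; Tam $5,850; Okafor $4,350. Sum = $20,175.
Difference $20,200 − $20,175 = +$25 applied to largest allocation (Quinlan): Quinlan becomes $6,550.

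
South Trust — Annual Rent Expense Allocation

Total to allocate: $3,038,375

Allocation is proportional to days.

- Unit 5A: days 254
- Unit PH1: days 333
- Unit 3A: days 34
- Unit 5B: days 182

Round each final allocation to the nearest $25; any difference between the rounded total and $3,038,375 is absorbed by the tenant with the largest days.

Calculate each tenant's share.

Sum of days: 254 + 333 + 34 + 182 = 803.
Proportional shares: Unit 5A 961,080.01; Unit PH1 1,259,998.60; Unit 3A 128,648.51; Unit 5B 688,647.88.
At nearest $25: Unit 5A $961,075; Unit PH1 $1,260,000; Unit 3A $128,650; Unit 5B $688,650. Sum = $3,038,375.
Sum already equals the total — no adjustment.

Unit 5A: $961,075; Unit PH1: $1,260,000; Unit 3A: $128,650; Unit 5B: $688,650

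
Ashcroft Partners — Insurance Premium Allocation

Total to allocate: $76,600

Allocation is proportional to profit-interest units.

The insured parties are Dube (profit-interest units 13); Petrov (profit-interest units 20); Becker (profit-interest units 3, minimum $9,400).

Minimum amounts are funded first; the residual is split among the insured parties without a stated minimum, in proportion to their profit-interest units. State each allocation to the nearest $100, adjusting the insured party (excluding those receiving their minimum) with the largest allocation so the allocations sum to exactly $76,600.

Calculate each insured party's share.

Dube: $26,500 · Petrov: $40,700 · Becker: $9,400

Fund the minimums — Becker $9,400. Remaining pool $67,200.
Remaining pool split over remaining profit-interest units 33: Dube 26,472.73 → $26,500; Petrov 40,727.27 → $40,700.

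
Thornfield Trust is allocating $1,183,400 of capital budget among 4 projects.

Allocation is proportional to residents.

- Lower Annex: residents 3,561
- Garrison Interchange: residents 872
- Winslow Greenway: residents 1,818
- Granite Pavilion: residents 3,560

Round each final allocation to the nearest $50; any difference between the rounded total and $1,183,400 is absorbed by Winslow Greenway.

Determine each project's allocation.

Residents total: 9,811.
Raw shares: Lower Annex 3,561/9,811 × $1,183,400 = 429,526.80; Garrison Interchange 872/9,811 × $1,183,400 = 105,180.39; Winslow Greenway 1,818/9,811 × $1,183,400 = 219,286.64; Granite Pavilion 3,560/9,811 × $1,183,400 = 429,406.18.
At nearest $50: Lower Annex $429,550; Garrison Interchange $105,200; Winslow Greenway $219,300; Granite Pavilion $429,400. Sum = $1,183,450.
Difference $1,183,400 − $1,183,450 = −$50 applied to Winslow Greenway: Winslow Greenway becomes $219,250.

Lower Annex: $429,550; Garrison Interchange: $105,200; Winslow Greenway: $219,250; Granite Pavilion: $429,400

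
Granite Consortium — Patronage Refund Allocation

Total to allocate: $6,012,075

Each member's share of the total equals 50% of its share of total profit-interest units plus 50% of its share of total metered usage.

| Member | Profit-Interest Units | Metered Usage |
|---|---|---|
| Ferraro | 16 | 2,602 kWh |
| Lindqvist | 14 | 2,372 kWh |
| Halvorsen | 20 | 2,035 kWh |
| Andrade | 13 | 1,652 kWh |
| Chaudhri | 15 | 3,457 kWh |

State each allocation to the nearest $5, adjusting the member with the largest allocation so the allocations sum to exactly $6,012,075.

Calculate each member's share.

Ferraro: $1,262,085 | Lindqvist: $1,127,955 | Halvorsen: $1,275,590 | Andrade: $910,810 | Chaudhri: $1,435,635

Totals — profit-interest units 78, metered usage 12,118.
Blended shares (50% profit-interest units + 50% metered usage): Ferraro 0.2099; Lindqvist 0.1876; Halvorsen 0.2122; Andrade 0.1515; Chaudhri 0.2388.
Proportional shares: Ferraro 1,262,085.16; Lindqvist 1,127,952.60; Halvorsen 1,275,588.74; Andrade 910,807.70; Chaudhri 1,435,640.80.
After rounding ($5): Ferraro $1,262,085; Lindqvist $1,127,955; Halvorsen $1,275,590; Andrade $910,810; Chaudhri $1,435,640. Sum = $6,012,080.
Difference $6,012,075 − $6,012,080 = −$5 applied to largest allocation (Chaudhri): Chaudhri becomes $1,435,635.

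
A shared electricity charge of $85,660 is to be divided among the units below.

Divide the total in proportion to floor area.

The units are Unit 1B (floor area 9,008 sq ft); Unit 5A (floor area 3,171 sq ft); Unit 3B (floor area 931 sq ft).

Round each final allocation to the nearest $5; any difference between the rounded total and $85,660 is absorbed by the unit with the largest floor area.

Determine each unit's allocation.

Unit 1B: $58,855 | Unit 5A: $20,720 | Unit 3B: $6,085

Sum of floor area: 13,110.
Pro-rata amounts: Unit 1B 9,008/13,110 × $85,660 = 58,857.76; Unit 5A 3,171/13,110 × $85,660 = 20,719.14; Unit 3B 931/13,110 × $85,660 = 6,083.10.
Rounded to nearest $5: Unit 1B $58,860; Unit 5A $20,720; Unit 3B $6,085. Sum = $85,665.
Difference $85,660 − $85,665 = −$5 applied to largest floor area (Unit 1B): Unit 1B becomes $58,855.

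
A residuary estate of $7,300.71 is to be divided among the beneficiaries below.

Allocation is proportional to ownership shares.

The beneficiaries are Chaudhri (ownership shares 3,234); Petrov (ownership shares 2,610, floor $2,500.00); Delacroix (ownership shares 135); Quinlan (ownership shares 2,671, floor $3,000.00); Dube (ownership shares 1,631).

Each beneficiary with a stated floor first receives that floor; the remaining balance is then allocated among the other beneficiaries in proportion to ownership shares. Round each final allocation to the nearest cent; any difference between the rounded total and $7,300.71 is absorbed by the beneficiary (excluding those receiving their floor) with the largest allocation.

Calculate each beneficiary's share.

Fund the minimums — Petrov $2,500.00; Quinlan $3,000.00. Remaining pool $1,800.71.
Remaining pool split over remaining ownership shares 5,000: Chaudhri 1,164.6992 → $1,164.70; Delacroix 48.6192 → $48.62; Dube 587.3916 → $587.39.

Chaudhri: $1,164.70 | Petrov: $2,500.00 | Delacroix: $48.62 | Quinlan: $3,000.00 | Dube: $587.39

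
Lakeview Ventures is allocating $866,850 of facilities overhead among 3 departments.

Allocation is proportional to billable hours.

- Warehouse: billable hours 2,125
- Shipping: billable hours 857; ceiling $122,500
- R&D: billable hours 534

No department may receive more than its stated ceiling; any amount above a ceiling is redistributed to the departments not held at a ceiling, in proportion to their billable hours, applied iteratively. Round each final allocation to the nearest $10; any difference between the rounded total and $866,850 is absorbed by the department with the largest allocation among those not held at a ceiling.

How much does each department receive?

Total billable hours = 3,516.
Unconstrained shares: Warehouse 523,906.78; Shipping 211,288.52; R&D 131,654.69.
Held at cap: Shipping ($122,500); remaining pool $744,350 reallocated over remaining billable hours 2,659.
Redistributed shares: Warehouse 594,864.14 → $594,860; R&D 149,485.86 → $149,490.

Warehouse: $594,860 · Shipping: $122,500 · R&D: $149,490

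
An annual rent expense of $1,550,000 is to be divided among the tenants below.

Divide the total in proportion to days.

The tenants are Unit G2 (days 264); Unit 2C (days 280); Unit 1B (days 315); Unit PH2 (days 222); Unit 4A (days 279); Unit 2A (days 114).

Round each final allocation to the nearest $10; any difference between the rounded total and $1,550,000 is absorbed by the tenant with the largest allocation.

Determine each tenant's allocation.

Unit G2: $277,610; Unit 2C: $294,440; Unit 1B: $331,230; Unit PH2: $233,450; Unit 4A: $293,390; Unit 2A: $119,880

Combined days = 1,474.
Unrounded shares: Unit G2 264/1,474 × $1,550,000 = 277,611.94; Unit 2C 280/1,474 × $1,550,000 = 294,436.91; Unit 1B 315/1,474 × $1,550,000 = 331,241.52; Unit PH2 222/1,474 × $1,550,000 = 233,446.40; Unit 4A 279/1,474 × $1,550,000 = 293,385.35; Unit 2A 114/1,474 × $1,550,000 = 119,877.88.
After rounding ($10): Unit G2 $277,610; Unit 2C $294,440; Unit 1B $331,240; Unit PH2 $233,450; Unit 4A $293,390; Unit 2A $119,880. Sum = $1,550,010.
Difference $1,550,000 − $1,550,010 = −$10 applied to largest allocation (Unit 1B): Unit 1B becomes $331,230.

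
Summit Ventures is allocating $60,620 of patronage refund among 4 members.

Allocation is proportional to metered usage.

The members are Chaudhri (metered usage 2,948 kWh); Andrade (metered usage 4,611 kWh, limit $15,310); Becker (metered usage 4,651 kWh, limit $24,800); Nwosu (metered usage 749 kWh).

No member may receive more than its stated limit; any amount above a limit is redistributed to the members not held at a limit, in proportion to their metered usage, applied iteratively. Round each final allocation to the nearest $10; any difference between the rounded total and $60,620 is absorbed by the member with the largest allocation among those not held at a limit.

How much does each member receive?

Metered usage total: 12,959.
Unconstrained shares: Chaudhri 13,790.24; Andrade 21,569.47; Becker 21,756.59; Nwosu 3,503.69.
Cap binds for Andrade ($15,310); balance $45,310 reallocated over remaining metered usage 8,348.
Cap binds for Becker ($24,800); balance $20,510 reallocated over remaining metered usage 3,697.
Shares after redistribution: Chaudhri 16,354.74 → $16,350; Nwosu 4,155.26 → $4,160.

Chaudhri: $16,350 · Andrade: $15,310 · Becker: $24,800 · Nwosu: $4,160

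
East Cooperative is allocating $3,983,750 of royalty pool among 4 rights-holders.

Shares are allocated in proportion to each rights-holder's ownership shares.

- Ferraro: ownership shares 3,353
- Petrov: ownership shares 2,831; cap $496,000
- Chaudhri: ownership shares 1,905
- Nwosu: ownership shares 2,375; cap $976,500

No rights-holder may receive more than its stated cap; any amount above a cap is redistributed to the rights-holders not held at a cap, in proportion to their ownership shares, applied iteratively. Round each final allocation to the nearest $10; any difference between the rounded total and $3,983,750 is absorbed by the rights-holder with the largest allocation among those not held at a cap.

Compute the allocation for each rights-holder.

Sum of ownership shares: 10,464.
Pro-rata shares before constraints: Ferraro 1,276,520.81; Petrov 1,077,790.16; Chaudhri 725,252.65; Nwosu 904,186.38.
Capped: Petrov ($496,000); remaining pool $3,487,750 reallocated over remaining ownership shares 7,633.
Capped: Nwosu ($976,500); remaining pool $2,511,250 reallocated over remaining ownership shares 5,258.
Remaining shares: Ferraro 1,601,411.42 → $1,601,410; Chaudhri 909,838.58 → $909,840.

Ferraro: $1,601,410 | Petrov: $496,000 | Chaudhri: $909,840 | Nwosu: $976,500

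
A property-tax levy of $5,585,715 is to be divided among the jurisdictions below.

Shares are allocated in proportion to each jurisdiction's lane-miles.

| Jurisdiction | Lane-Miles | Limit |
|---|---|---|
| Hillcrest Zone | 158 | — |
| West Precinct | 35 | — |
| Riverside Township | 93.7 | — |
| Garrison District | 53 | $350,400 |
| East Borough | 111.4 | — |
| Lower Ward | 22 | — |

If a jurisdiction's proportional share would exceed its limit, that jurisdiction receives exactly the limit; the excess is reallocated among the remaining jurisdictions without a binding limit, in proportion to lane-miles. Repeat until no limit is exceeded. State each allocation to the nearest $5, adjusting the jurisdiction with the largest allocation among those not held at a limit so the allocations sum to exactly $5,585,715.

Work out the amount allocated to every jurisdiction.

Hillcrest Zone: $1,969,010 · West Precinct: $436,170 · Riverside Township: $1,167,695 · Garrison District: $350,400 · East Borough: $1,388,275 · Lower Ward: $274,165

Lane-miles total: 473.1.
Pro-rata shares before constraints: Hillcrest Zone 1,865,446.99; West Precinct 413,231.93; Riverside Township 1,106,280.90; Garrison District 625,751.20; East Borough 1,315,258.19; Lower Ward 259,745.78.
Capped: Garrison District ($350,400); remaining pool $5,235,315 reallocated over remaining lane-miles 420.1.
Remaining shares: Hillcrest Zone 1,969,006.83 → $1,969,005; West Precinct 436,172.40 → $436,170; Riverside Township 1,167,695.82 → $1,167,695; East Borough 1,388,274.44 → $1,388,275; Lower Ward 274,165.51 → $274,165.
Rounding difference +$5 applied to Hillcrest Zone → $1,969,010.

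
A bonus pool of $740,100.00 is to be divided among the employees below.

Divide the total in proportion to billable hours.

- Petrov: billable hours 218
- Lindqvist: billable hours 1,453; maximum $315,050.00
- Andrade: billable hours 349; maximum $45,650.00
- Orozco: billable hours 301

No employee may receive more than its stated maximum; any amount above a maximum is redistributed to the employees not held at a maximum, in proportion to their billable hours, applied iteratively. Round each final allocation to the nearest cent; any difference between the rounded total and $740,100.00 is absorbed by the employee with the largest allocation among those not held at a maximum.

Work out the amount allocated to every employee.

Petrov: $159,362.62 · Lindqvist: $315,050.00 · Andrade: $45,650.00 · Orozco: $220,037.38

Sum of billable hours: 2,321.
Pro-rata shares before constraints: Petrov 69,513.9164; Lindqvist 463,319.8190; Andrade 111,286.0405; Orozco 95,980.2240.
Held at cap: Lindqvist ($315,050.00), Andrade ($45,650.00); residual $379,400.00 reallocated over remaining billable hours 519.
Remaining shares: Petrov 159,362.6204 → $159,362.62; Orozco 220,037.3796 → $220,037.38.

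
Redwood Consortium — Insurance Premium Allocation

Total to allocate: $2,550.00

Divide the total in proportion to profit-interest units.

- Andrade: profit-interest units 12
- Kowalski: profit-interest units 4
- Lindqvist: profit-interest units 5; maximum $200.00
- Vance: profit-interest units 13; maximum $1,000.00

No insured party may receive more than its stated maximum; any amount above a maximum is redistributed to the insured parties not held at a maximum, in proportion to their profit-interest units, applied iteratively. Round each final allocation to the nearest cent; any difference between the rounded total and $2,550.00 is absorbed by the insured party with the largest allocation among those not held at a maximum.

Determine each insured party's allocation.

Total profit-interest units = 34.
Pro-rata shares before constraints: Andrade 900.0000; Kowalski 300.0000; Lindqvist 375.0000; Vance 975.0000.
Capped: Lindqvist ($200.00); remaining pool $2,350.00 reallocated over remaining profit-interest units 29.
Capped: Vance ($1,000.00); remaining pool $1,350.00 reallocated over remaining profit-interest units 16.
Shares after redistribution: Andrade 1,012.5000 → $1,012.50; Kowalski 337.5000 → $337.50.

Andrade: $1,012.50 · Kowalski: $337.50 · Lindqvist: $200.00 · Vance: $1,000.00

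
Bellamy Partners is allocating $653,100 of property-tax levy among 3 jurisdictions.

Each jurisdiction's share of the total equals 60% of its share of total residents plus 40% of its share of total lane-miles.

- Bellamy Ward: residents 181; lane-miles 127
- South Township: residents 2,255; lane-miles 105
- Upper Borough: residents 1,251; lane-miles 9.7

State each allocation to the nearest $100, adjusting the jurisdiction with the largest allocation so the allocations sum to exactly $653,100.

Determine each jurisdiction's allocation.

Bellamy Ward: $156,500 · South Township: $353,200 · Upper Borough: $143,400

Totals — residents 3,687, lane-miles 241.7.
Combined weights (60% residents + 40% lane-miles): Bellamy Ward 0.2396; South Township 0.5407; Upper Borough 0.2196.
Unrounded shares: Bellamy Ward 156,504.15; South Township 353,153.47; Upper Borough 143,442.38.
After rounding ($100): Bellamy Ward $156,500; South Township $353,200; Upper Borough $143,400. Sum = $653,100.
Sum already equals the total — no adjustment.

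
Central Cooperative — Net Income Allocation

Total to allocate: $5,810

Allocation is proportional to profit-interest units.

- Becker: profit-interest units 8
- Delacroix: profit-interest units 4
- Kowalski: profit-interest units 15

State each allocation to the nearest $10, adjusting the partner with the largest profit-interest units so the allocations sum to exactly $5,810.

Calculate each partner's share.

Becker: $1,720 | Delacroix: $860 | Kowalski: $3,230

Sum of profit-interest units: 8 + 4 + 15 = 27.
Unrounded shares: Becker 1,721.48; Delacroix 860.74; Kowalski 3,227.78.
Rounded to nearest $10: Becker $1,720; Delacroix $860; Kowalski $3,230. Sum = $5,810.
Sum already equals the total — no adjustment.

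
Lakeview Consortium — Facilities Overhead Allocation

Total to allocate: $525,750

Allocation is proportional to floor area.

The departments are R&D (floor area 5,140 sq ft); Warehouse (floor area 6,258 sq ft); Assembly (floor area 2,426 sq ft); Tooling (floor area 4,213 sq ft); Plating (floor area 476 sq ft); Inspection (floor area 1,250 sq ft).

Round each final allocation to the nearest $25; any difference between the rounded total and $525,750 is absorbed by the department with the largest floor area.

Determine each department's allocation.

R&D: $136,750 | Warehouse: $166,450 | Assembly: $64,550 | Tooling: $112,075 | Plating: $12,675 | Inspection: $33,250

Total floor area = 19,763.
Unrounded shares: R&D 5,140/19,763 × $525,750 = 136,738.10; Warehouse 6,258/19,763 × $525,750 = 166,479.96; Assembly 2,426/19,763 × $525,750 = 64,538.25; Tooling 4,213/19,763 × $525,750 = 112,077.35; Plating 476/19,763 × $525,750 = 12,662.91; Inspection 1,250/19,763 × $525,750 = 33,253.43.
Rounded to nearest $25: R&D $136,750; Warehouse $166,475; Assembly $64,550; Tooling $112,075; Plating $12,675; Inspection $33,250. Sum = $525,775.
Difference $525,750 − $525,775 = −$25 applied to largest floor area (Warehouse): Warehouse becomes $166,450.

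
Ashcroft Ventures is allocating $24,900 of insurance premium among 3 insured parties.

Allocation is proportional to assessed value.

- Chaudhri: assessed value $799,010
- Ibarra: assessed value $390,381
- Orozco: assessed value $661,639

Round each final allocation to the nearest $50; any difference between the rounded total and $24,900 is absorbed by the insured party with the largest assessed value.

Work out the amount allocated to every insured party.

Chaudhri: $10,750; Ibarra: $5,250; Orozco: $8,900

Total assessed value = 799,010 + 390,381 + 661,639 = 1,851,030.
Unrounded shares: Chaudhri 10,748.26; Ibarra 5,251.39; Orozco 8,900.35.
After rounding ($50): Chaudhri $10,750; Ibarra $5,250; Orozco $8,900. Sum = $24,900.
No rounding difference to absorb.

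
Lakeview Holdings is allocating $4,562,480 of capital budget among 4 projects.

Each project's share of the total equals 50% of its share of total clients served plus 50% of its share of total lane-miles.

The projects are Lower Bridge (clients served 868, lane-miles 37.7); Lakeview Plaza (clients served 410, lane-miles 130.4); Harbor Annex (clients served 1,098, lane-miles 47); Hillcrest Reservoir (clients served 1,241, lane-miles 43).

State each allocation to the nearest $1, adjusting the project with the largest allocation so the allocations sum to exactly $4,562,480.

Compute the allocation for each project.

Lower Bridge: $880,662 | Lakeview Plaza: $1,411,139 | Harbor Annex: $1,107,922 | Hillcrest Reservoir: $1,162,757

Clients served total 3,617; lane-miles total 258.1.
Composite weights (50% clients served + 50% lane-miles): Lower Bridge 0.1930; Lakeview Plaza 0.3093; Harbor Annex 0.2428; Hillcrest Reservoir 0.2549.
Pro-rata amounts: Lower Bridge 880,661.98; Lakeview Plaza 1,411,138.88; Harbor Annex 1,107,921.74; Hillcrest Reservoir 1,162,757.40.
At nearest $1: Lower Bridge $880,662; Lakeview Plaza $1,411,139; Harbor Annex $1,107,922; Hillcrest Reservoir $1,162,757. Sum = $4,562,480.
Rounded total matches; no reconciliation needed.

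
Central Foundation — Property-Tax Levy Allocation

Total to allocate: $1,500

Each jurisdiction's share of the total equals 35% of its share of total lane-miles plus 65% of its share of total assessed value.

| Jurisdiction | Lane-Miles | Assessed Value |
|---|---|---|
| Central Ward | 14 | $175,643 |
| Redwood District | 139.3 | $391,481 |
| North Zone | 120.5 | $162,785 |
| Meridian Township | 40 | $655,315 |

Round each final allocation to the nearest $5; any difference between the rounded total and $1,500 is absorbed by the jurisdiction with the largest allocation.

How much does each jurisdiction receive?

Lane-miles total 313.8; assessed value total 1,385,224.
Composite weights (35% lane-miles + 65% assessed value): Central Ward 0.0980; Redwood District 0.3391; North Zone 0.2108; Meridian Township 0.3521.
Unrounded shares: Central Ward 147.05; Redwood District 508.60; North Zone 316.18; Meridian Township 528.17.
At nearest $5: Central Ward $145; Redwood District $510; North Zone $315; Meridian Township $530. Sum = $1,500.
No rounding difference to absorb.

Central Ward: $145 · Redwood District: $510 · North Zone: $315 · Meridian Township: $530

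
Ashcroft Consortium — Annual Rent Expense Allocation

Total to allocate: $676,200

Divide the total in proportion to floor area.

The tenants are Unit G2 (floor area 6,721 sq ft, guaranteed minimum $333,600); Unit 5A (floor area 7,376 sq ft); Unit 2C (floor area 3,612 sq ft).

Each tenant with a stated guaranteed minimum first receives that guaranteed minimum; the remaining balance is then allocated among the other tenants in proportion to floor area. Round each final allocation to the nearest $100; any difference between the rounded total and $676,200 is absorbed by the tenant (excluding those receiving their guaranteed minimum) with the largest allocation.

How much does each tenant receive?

Unit G2: $333,600 | Unit 5A: $230,000 | Unit 2C: $112,600

Guaranteed amounts: Unit G2 $333,600. Balance $342,600.
Balance split over remaining floor area 10,988: Unit 5A 229,979.76 → $230,000; Unit 2C 112,620.24 → $112,600.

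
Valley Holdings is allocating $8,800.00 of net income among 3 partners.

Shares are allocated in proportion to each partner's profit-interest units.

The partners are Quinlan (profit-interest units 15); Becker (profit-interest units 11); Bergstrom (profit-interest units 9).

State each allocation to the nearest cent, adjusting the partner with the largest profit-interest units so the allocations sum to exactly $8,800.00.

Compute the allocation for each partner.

Quinlan: $3,771.43 · Becker: $2,765.71 · Bergstrom: $2,262.86

Total profit-interest units = 15 + 11 + 9 = 35.
Unrounded shares: Quinlan 3,771.4286; Becker 2,765.7143; Bergstrom 2,262.8571.
After rounding (cent): Quinlan $3,771.43; Becker $2,765.71; Bergstrom $2,262.86. Sum = $8,800.00.
Sum already equals the total — no adjustment.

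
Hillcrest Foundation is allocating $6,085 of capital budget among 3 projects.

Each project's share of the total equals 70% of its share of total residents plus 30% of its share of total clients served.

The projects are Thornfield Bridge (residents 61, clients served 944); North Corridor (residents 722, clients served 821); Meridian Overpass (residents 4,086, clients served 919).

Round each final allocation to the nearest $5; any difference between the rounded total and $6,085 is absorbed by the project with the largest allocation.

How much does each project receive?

Thornfield Bridge: $695 | North Corridor: $1,190 | Meridian Overpass: $4,200

Totals — residents 4,869, clients served 2,684.
Blended shares (70% residents + 30% clients served): Thornfield Bridge 0.1143; North Corridor 0.1956; Meridian Overpass 0.6902.
Unrounded shares: Thornfield Bridge 695.42; North Corridor 1,190.02; Meridian Overpass 4,199.57.
After rounding ($5): Thornfield Bridge $695; North Corridor $1,190; Meridian Overpass $4,200. Sum = $6,085.
No rounding difference to absorb.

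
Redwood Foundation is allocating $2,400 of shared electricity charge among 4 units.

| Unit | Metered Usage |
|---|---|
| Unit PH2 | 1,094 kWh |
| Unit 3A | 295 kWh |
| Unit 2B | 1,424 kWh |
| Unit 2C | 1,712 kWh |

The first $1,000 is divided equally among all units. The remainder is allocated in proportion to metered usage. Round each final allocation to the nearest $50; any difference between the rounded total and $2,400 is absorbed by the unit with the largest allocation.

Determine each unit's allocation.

$1,000 shared equally gives $250 per unit.
Remainder $1,400 by metered usage (total 4,525): Unit PH2 338.48 → $350; Unit 3A 91.27 → $100; Unit 2B 440.57 → $450; Unit 2C 529.68 → $550.
Rounding difference −$50 on remainder applied to Unit 2C.
Totals: Unit PH2 $250 + $350 = $600; Unit 3A $250 + $100 = $350; Unit 2B $250 + $450 = $700; Unit 2C $250 + $500 = $750.

Unit PH2: $600; Unit 3A: $350; Unit 2B: $700; Unit 2C: $750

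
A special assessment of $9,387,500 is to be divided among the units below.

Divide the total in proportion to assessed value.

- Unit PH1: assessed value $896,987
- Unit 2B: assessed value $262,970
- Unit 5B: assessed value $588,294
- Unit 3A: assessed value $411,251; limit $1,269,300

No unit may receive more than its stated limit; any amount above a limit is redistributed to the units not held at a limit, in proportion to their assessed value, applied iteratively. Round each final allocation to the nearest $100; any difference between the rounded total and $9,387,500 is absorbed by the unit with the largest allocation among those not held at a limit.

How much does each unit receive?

Sum of assessed value: 2,159,502.
Unconstrained shares: Unit PH1 3,899,262.64; Unit 2B 1,143,148.22; Unit 5B 2,557,353.47; Unit 3A 1,787,735.67.
Cap binds for Unit 3A ($1,269,300); balance $8,118,200 reallocated over remaining assessed value 1,748,251.
Redistributed shares: Unit PH1 4,165,259.94 → $4,165,300; Unit 2B 1,221,130.75 → $1,221,100; Unit 5B 2,731,809.31 → $2,731,800.

Unit PH1: $4,165,300 | Unit 2B: $1,221,100 | Unit 5B: $2,731,800 | Unit 3A: $1,269,300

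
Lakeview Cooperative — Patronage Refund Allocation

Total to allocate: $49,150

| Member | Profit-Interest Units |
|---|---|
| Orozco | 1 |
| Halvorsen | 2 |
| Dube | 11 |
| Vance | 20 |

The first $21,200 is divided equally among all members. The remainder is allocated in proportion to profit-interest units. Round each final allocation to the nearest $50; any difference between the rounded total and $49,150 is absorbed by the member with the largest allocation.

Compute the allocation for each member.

Orozco: $6,100 | Halvorsen: $6,950 | Dube: $14,350 | Vance: $21,750

First tranche $21,200 split equally: $5,300 each.
Remainder $27,950 by profit-interest units (total 34): Orozco 822.06 → $800; Halvorsen 1,644.12 → $1,650; Dube 9,042.65 → $9,050; Vance 16,441.18 → $16,450.
Totals: Orozco $5,300 + $800 = $6,100; Halvorsen $5,300 + $1,650 = $6,950; Dube $5,300 + $9,050 = $14,350; Vance $5,300 + $16,450 = $21,750.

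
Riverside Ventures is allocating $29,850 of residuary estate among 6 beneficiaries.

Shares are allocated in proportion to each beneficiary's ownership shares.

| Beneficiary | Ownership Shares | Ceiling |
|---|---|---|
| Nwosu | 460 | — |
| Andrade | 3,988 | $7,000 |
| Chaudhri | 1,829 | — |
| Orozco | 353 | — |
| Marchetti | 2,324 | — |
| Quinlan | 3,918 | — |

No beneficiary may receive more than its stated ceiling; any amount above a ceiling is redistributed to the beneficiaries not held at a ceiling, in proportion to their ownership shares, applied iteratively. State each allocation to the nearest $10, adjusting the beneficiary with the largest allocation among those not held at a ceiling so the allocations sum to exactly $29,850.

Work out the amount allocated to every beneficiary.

Nwosu: $1,180; Andrade: $7,000; Chaudhri: $4,700; Orozco: $910; Marchetti: $5,980; Quinlan: $10,080

Ownership shares total: 12,872.
Proportional shares (ignoring caps): Nwosu 1,066.73; Andrade 9,248.12; Chaudhri 4,241.43; Orozco 818.60; Marchetti 5,389.33; Quinlan 9,085.79.
Capped: Andrade ($7,000); remaining pool $22,850 reallocated over remaining ownership shares 8,884.
Shares after redistribution: Nwosu 1,183.14 → $1,180; Chaudhri 4,704.26 → $4,700; Orozco 907.93 → $910; Marchetti 5,977.42 → $5,980; Quinlan 10,077.25 → $10,080.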